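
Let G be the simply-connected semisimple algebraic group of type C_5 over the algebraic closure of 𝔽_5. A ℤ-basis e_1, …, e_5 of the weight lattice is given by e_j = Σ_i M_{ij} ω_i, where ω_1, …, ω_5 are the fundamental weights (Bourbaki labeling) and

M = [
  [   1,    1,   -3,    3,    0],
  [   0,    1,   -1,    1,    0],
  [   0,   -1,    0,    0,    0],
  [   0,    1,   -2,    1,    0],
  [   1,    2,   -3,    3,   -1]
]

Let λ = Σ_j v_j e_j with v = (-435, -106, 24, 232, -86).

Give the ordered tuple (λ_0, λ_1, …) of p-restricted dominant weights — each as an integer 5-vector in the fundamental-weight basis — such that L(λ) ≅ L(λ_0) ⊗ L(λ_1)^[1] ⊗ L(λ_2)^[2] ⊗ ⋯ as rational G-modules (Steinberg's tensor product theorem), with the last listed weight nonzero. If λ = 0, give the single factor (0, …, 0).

In the fundamental-weight basis, λ has coordinates c = M·v (v = (-435, -106, 24, 232, -86)):
  c_1 = (1)·(-435) + (1)·(-106) + (-3)·(24) + 3·232 + (0)·(-86) = 83
  c_2 = (0)·(-435) + (1)·(-106) + (-1)·(24) + 1·232 + (0)·(-86) = 102
  c_3 = (0)·(-435) + (-1)·(-106) + 0·24 + 0·232 + (0)·(-86) = 106
  c_4 = (0)·(-435) + (1)·(-106) + (-2)·(24) + 1·232 + (0)·(-86) = 78
  c_5 = (1)·(-435) + (2)·(-106) + (-3)·(24) + 3·232 + (-1)·(-86) = 63
Writing each c_i in base p = 5:
  c_1 = 83 = 3·5^0 + 1·5^1 + 3·5^2
  c_2 = 102 = 2·5^0 + 0·5^1 + 4·5^2
  c_3 = 106 = 1·5^0 + 1·5^1 + 4·5^2
  c_4 = 78 = 3·5^0 + 0·5^1 + 3·5^2
  c_5 = 63 = 3·5^0 + 2·5^1 + 2·5^2
p-restricted factor λ_0 = (3, 2, 1, 3, 3)
p-restricted factor λ_1 = (1, 0, 1, 0, 2)
p-restricted factor λ_2 = (3, 4, 4, 3, 2)

((3, 2, 1, 3, 3), (1, 0, 1, 0, 2), (3, 4, 4, 3, 2))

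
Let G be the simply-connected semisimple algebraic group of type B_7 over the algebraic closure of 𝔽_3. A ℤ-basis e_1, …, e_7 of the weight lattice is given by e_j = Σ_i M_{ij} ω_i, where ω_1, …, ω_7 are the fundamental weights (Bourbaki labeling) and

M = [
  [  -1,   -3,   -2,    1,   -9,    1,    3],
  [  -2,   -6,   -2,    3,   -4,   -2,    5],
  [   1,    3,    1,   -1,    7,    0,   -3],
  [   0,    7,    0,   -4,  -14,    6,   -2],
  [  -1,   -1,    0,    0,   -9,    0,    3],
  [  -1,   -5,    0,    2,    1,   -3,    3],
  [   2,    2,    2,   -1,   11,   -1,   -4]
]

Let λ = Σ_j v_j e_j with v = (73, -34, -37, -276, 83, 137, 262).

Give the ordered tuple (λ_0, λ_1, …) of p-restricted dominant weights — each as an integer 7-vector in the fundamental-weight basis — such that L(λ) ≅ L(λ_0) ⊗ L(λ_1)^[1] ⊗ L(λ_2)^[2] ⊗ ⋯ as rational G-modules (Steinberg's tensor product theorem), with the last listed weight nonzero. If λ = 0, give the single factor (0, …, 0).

Converting to the ω-basis (c_i = row i of M dotted with v = (73, -34, -37, -276, 83, 137, 262)):
  c_1 = (-1)·(73) + (-3)·(-34) + (-2)·(-37) + (1)·(-276) + (-9)·(83) + 1·137 + 3·262 = 3
  c_2 = (-2)·(73) + (-6)·(-34) + (-2)·(-37) + (3)·(-276) + (-4)·(83) + (-2)·(137) + 5·262 = 8
  c_3 = 1·73 + (3)·(-34) + (1)·(-37) + (-1)·(-276) + 7·83 + 0·137 + (-3)·(262) = 5
  c_4 = 0·73 + (7)·(-34) + (0)·(-37) + (-4)·(-276) + (-14)·(83) + 6·137 + (-2)·(262) = 2
  c_5 = (-1)·(73) + (-1)·(-34) + (0)·(-37) + (0)·(-276) + (-9)·(83) + 0·137 + 3·262 = 0
  c_6 = (-1)·(73) + (-5)·(-34) + (0)·(-37) + (2)·(-276) + 1·83 + (-3)·(137) + 3·262 = 3
  c_7 = 2·73 + (2)·(-34) + (2)·(-37) + (-1)·(-276) + 11·83 + (-1)·(137) + (-4)·(262) = 8
p = 3; digits c_i = Σ_j d_{ij}·3^j, 0 ≤ d_{ij} < 3:
  c_1 = 3 = 0·3^0 + 1·3^1
  c_2 = 8 = 2·3^0 + 2·3^1
  c_3 = 5 = 2·3^0 + 1·3^1
  c_4 = 2 = 2·3^0
  c_5 = 0
  c_6 = 3 = 0·3^0 + 1·3^1
  c_7 = 8 = 2·3^0 + 2·3^1
p-restricted factor λ_0 = (0, 2, 2, 2, 0, 0, 2)
p-restricted factor λ_1 = (1, 2, 1, 0, 0, 1, 2)

((0, 2, 2, 2, 0, 0, 2), (1, 2, 1, 0, 0, 1, 2))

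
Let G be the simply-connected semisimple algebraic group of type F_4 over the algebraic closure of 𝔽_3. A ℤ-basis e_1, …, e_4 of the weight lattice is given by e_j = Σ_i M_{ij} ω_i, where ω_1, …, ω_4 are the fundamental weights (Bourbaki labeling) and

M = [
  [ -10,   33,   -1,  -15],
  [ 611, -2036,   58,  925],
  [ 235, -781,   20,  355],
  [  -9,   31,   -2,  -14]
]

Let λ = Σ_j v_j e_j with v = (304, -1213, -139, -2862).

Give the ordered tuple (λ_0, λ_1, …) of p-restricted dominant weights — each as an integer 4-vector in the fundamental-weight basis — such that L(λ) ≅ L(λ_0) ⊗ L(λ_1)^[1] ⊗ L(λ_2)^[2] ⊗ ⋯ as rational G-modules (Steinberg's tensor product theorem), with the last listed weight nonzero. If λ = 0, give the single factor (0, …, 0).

((0, 0, 0, 1), (0, 0, 1, 2))

Converting to the ω-basis (c_i = row i of M dotted with v = (304, -1213, -139, -2862)):
  c_1 = (-10)·(304) + (33)·(-1213) + (-1)·(-139) + (-15)·(-2862) = 0
  c_2 = 611·304 + (-2036)·(-1213) + (58)·(-139) + (925)·(-2862) = 0
  c_3 = 235·304 + (-781)·(-1213) + (20)·(-139) + (355)·(-2862) = 3
  c_4 = (-9)·(304) + (31)·(-1213) + (-2)·(-139) + (-14)·(-2862) = 7
Expand coordinatewise in base 3:
  c_1 = 0
  c_2 = 0
  c_3 = 3 = 0·3^0 + 1·3^1
  c_4 = 7 = 1·3^0 + 2·3^1
Factor λ_0 = (0, 0, 0, 1)
Factor λ_1 = (0, 0, 1, 2)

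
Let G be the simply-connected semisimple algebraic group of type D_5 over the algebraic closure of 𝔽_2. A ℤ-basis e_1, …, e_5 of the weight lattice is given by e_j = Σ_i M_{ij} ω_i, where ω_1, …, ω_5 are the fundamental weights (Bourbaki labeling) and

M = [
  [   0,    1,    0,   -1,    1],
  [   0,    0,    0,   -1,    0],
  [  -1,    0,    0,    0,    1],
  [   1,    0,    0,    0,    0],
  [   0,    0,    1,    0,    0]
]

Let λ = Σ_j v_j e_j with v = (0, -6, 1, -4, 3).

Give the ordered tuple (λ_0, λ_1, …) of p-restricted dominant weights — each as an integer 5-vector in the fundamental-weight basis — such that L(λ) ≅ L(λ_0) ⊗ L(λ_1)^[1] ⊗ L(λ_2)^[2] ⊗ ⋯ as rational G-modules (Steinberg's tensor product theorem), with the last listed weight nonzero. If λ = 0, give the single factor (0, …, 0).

((1, 0, 1, 0, 1), (0, 0, 1, 0, 0), (0, 1, 0, 0, 0))

Compute c_i = Σ_j M_{ij} v_j with v = (0, -6, 1, -4, 3):
  c_1 = 0·0 + (1)·(-6) + 0·1 + (-1)·(-4) + 1·3 = 1
  c_2 = 0·0 + (0)·(-6) + 0·1 + (-1)·(-4) + 0·3 = 4
  c_3 = (-1)·(0) + (0)·(-6) + 0·1 + (0)·(-4) + 1·3 = 3
  c_4 = 1·0 + (0)·(-6) + 0·1 + (0)·(-4) + 0·3 = 0
  c_5 = 0·0 + (0)·(-6) + 1·1 + (0)·(-4) + 0·3 = 1
p = 2; digits c_i = Σ_j d_{ij}·2^j, 0 ≤ d_{ij} < 2:
  c_1 = 1 = 1·2^0
  c_2 = 4 = 0·2^0 + 0·2^1 + 1·2^2
  c_3 = 3 = 1·2^0 + 1·2^1
  c_4 = 0
  c_5 = 1 = 1·2^0
λ_0 = (1, 0, 1, 0, 1)
λ_1 = (0, 0, 1, 0, 0)
λ_2 = (0, 1, 0, 0, 0)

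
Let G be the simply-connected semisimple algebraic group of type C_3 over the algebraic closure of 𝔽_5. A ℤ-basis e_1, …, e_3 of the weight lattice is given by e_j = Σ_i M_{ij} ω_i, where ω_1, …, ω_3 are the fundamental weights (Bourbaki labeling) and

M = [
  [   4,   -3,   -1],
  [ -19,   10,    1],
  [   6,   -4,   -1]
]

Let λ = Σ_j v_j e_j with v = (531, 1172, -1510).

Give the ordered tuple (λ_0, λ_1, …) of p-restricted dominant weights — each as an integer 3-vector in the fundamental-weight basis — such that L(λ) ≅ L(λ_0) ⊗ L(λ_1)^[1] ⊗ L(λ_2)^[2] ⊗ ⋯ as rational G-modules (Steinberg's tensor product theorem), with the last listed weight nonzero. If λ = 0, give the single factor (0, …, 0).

((3, 1, 3), (3, 4, 1), (4, 4, 0))

Change of basis e → ω: c = M·v where v = (531, 1172, -1510):
  c_1 = (4)·(531) + (-3)·(1172) + (-1)·(-1510) = 118
  c_2 = (-19)·(531) + (10)·(1172) + (1)·(-1510) = 121
  c_3 = (6)·(531) + (-4)·(1172) + (-1)·(-1510) = 8
p = 5; digits c_i = Σ_j d_{ij}·5^j, 0 ≤ d_{ij} < 5:
  c_1 = 118 = 3·5^0 + 3·5^1 + 4·5^2
  c_2 = 121 = 1·5^0 + 4·5^1 + 4·5^2
  c_3 = 8 = 3·5^0 + 1·5^1
p-restricted factor λ_0 = (3, 1, 3)
p-restricted factor λ_1 = (3, 4, 1)
p-restricted factor λ_2 = (4, 4, 0)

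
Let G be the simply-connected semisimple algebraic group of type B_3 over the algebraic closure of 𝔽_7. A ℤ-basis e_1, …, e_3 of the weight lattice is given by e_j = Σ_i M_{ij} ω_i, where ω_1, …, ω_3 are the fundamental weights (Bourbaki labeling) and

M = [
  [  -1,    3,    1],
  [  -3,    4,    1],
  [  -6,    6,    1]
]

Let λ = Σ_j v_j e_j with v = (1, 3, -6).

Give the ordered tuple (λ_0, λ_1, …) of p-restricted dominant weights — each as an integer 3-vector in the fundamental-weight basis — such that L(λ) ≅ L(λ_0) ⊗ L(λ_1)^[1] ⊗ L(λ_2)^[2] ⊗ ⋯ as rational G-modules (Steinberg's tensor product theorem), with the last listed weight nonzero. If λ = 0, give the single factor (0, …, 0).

Compute c_i = Σ_j M_{ij} v_j with v = (1, 3, -6):
  c_1 = (-1)·(1) + (3)·(3) + (1)·(-6) = 2
  c_2 = (-3)·(1) + (4)·(3) + (1)·(-6) = 3
  c_3 = (-6)·(1) + (6)·(3) + (1)·(-6) = 6
Base-7 expansion of each c_i:
  c_1 = 2 = 2·7^0
  c_2 = 3 = 3·7^0
  c_3 = 6 = 6·7^0
λ_0 = (2, 3, 6)

((2, 3, 6),)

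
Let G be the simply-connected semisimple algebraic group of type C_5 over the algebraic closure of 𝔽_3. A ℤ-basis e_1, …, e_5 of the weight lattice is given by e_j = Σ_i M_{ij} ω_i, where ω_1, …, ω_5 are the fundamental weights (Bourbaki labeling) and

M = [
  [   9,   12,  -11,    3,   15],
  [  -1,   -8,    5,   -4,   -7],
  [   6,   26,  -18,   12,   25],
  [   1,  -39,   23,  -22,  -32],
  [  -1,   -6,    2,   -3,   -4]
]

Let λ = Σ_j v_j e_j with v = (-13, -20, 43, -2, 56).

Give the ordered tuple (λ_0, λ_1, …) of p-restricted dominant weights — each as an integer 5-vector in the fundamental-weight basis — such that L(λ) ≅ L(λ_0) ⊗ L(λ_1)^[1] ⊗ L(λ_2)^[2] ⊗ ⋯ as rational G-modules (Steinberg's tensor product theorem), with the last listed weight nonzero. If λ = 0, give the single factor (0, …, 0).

Compute c_i = Σ_j M_{ij} v_j with v = (-13, -20, 43, -2, 56):
  c_1 = (9)·(-13) + (12)·(-20) + (-11)·(43) + (3)·(-2) + (15)·(56) = 4
  c_2 = (-1)·(-13) + (-8)·(-20) + (5)·(43) + (-4)·(-2) + (-7)·(56) = 4
  c_3 = (6)·(-13) + (26)·(-20) + (-18)·(43) + (12)·(-2) + (25)·(56) = 4
  c_4 = (1)·(-13) + (-39)·(-20) + (23)·(43) + (-22)·(-2) + (-32)·(56) = 8
  c_5 = (-1)·(-13) + (-6)·(-20) + (2)·(43) + (-3)·(-2) + (-4)·(56) = 1
Expand coordinatewise in base 3:
  c_1 = 4 = 1·3^0 + 1·3^1
  c_2 = 4 = 1·3^0 + 1·3^1
  c_3 = 4 = 1·3^0 + 1·3^1
  c_4 = 8 = 2·3^0 + 2·3^1
  c_5 = 1 = 1·3^0
λ_0 = (1, 1, 1, 2, 1)
λ_1 = (1, 1, 1, 2, 0)

((1, 1, 1, 2, 1), (1, 1, 1, 2, 0))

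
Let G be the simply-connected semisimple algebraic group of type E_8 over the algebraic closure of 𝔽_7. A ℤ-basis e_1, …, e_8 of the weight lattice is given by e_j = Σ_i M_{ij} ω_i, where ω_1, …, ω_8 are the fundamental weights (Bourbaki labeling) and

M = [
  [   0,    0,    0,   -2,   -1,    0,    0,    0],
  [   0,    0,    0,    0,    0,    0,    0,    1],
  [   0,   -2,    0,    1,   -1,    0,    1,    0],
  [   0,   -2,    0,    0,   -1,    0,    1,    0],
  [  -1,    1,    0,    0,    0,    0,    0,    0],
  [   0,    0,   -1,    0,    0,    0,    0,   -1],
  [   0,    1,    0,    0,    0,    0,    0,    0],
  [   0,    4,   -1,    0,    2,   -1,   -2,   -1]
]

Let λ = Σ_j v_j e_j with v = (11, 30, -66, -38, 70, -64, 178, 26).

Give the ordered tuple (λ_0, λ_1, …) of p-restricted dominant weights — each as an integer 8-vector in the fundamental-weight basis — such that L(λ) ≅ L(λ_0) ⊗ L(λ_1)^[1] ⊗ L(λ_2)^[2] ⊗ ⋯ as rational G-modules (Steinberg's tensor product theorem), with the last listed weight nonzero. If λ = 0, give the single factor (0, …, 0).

((6, 5, 3, 6, 5, 5, 2, 1), (0, 3, 1, 6, 2, 5, 4, 1))

Change of basis e → ω: c = M·v where v = (11, 30, -66, -38, 70, -64, 178, 26):
  c_1 = 0*11 + 0*30 + 0*-66 + -2*-38 + -1*70 + 0*-64 + 0*178 + 0*26 = 6
  c_2 = 0*11 + 0*30 + 0*-66 + 0*-38 + 0*70 + 0*-64 + 0*178 + 1*26 = 26
  c_3 = 0*11 + -2*30 + 0*-66 + 1*-38 + -1*70 + 0*-64 + 1*178 + 0*26 = 10
  c_4 = 0*11 + -2*30 + 0*-66 + 0*-38 + -1*70 + 0*-64 + 1*178 + 0*26 = 48
  c_5 = -1*11 + 1*30 + 0*-66 + 0*-38 + 0*70 + 0*-64 + 0*178 + 0*26 = 19
  c_6 = 0*11 + 0*30 + -1*-66 + 0*-38 + 0*70 + 0*-64 + 0*178 + -1*26 = 40
  c_7 = 0*11 + 1*30 + 0*-66 + 0*-38 + 0*70 + 0*-64 + 0*178 + 0*26 = 30
  c_8 = 0*11 + 4*30 + -1*-66 + 0*-38 + 2*70 + -1*-64 + -2*178 + -1*26 = 8
Expand coordinatewise in base 7:
  c_1 = 6 = 6·7^0
  c_2 = 26 = 5·7^0 + 3·7^1
  c_3 = 10 = 3·7^0 + 1·7^1
  c_4 = 48 = 6·7^0 + 6·7^1
  c_5 = 19 = 5·7^0 + 2·7^1
  c_6 = 40 = 5·7^0 + 5·7^1
  c_7 = 30 = 2·7^0 + 4·7^1
  c_8 = 8 = 1·7^0 + 1·7^1
p-restricted factor λ_0 = (6, 5, 3, 6, 5, 5, 2, 1)
p-restricted factor λ_1 = (0, 3, 1, 6, 2, 5, 4, 1)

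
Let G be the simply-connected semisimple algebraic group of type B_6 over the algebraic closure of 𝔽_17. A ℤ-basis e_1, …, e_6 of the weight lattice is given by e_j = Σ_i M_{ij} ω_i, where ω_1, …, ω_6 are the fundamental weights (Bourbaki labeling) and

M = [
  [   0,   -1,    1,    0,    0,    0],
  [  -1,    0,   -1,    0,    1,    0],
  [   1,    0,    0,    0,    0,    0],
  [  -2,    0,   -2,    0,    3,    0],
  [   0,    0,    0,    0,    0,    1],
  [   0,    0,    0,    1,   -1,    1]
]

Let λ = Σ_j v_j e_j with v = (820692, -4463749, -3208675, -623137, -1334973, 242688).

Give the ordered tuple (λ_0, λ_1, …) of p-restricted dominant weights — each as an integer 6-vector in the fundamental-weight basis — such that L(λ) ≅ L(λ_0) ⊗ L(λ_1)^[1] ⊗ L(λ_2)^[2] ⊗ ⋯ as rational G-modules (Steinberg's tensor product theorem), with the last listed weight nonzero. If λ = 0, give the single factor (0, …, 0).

Compute c_i = Σ_j M_{ij} v_j with v = (820692, -4463749, -3208675, -623137, -1334973, 242688):
  c_1 = (0)·(820692) + (-1)·(-4463749) + (1)·(-3208675) + (0)·(-623137) + (0)·(-1334973) + (0)·(242688) = 1255074
  c_2 = (-1)·(820692) + (0)·(-4463749) + (-1)·(-3208675) + (0)·(-623137) + (1)·(-1334973) + (0)·(242688) = 1053010
  c_3 = (1)·(820692) + (0)·(-4463749) + (0)·(-3208675) + (0)·(-623137) + (0)·(-1334973) + (0)·(242688) = 820692
  c_4 = (-2)·(820692) + (0)·(-4463749) + (-2)·(-3208675) + (0)·(-623137) + (3)·(-1334973) + (0)·(242688) = 771047
  c_5 = (0)·(820692) + (0)·(-4463749) + (0)·(-3208675) + (0)·(-623137) + (0)·(-1334973) + (1)·(242688) = 242688
  c_6 = (0)·(820692) + (0)·(-4463749) + (0)·(-3208675) + (1)·(-623137) + (-1)·(-1334973) + (1)·(242688) = 954524
Base-17 expansion of each c_i:
  c_1 = 1255074 = 15·17^0 + 13·17^1 + 7·17^2 + 0·17^3 + 15·17^4
  c_2 = 1053010 = 13·17^0 + 10·17^1 + 5·17^2 + 10·17^3 + 12·17^4
  c_3 = 820692 = 0·17^0 + 13·17^1 + 0·17^2 + 14·17^3 + 9·17^4
  c_4 = 771047 = 12·17^0 + 16·17^1 + 15·17^2 + 3·17^3 + 9·17^4
  c_5 = 242688 = 13·17^0 + 12·17^1 + 6·17^2 + 15·17^3 + 2·17^4
  c_6 = 954524 = 8·17^0 + 14·17^1 + 4·17^2 + 7·17^3 + 11·17^4
Factor λ_0 = (15, 13, 0, 12, 13, 8)
Factor λ_1 = (13, 10, 13, 16, 12, 14)
Factor λ_2 = (7, 5, 0, 15, 6, 4)
Factor λ_3 = (0, 10, 14, 3, 15, 7)
Factor λ_4 = (15, 12, 9, 9, 2, 11)

((15, 13, 0, 12, 13, 8), (13, 10, 13, 16, 12, 14), (7, 5, 0, 15, 6, 4), (0, 10, 14, 3, 15, 7), (15, 12, 9, 9, 2, 11))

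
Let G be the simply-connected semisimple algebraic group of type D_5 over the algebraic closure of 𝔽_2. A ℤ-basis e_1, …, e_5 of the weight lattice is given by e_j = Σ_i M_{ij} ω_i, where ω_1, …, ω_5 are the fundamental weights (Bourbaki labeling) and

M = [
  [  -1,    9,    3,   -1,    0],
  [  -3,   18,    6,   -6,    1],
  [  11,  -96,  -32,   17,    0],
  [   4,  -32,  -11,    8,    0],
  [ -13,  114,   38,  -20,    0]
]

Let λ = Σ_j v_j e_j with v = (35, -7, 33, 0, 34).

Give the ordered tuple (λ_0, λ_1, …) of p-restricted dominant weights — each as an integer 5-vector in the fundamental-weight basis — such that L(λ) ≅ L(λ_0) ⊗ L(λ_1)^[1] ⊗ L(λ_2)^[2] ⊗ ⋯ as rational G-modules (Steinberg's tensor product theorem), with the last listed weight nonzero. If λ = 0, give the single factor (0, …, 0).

Converting to the ω-basis (c_i = row i of M dotted with v = (35, -7, 33, 0, 34)):
  c_1 = (-1)·(35) + (9)·(-7) + (3)·(33) + (-1)·(0) + (0)·(34) = 1
  c_2 = (-3)·(35) + (18)·(-7) + (6)·(33) + (-6)·(0) + (1)·(34) = 1
  c_3 = (11)·(35) + (-96)·(-7) + (-32)·(33) + (17)·(0) + (0)·(34) = 1
  c_4 = (4)·(35) + (-32)·(-7) + (-11)·(33) + (8)·(0) + (0)·(34) = 1
  c_5 = (-13)·(35) + (114)·(-7) + (38)·(33) + (-20)·(0) + (0)·(34) = 1
Expand coordinatewise in base 2:
  c_1 = 1 = 1·2^0
  c_2 = 1 = 1·2^0
  c_3 = 1 = 1·2^0
  c_4 = 1 = 1·2^0
  c_5 = 1 = 1·2^0
Factor λ_0 = (1, 1, 1, 1, 1)

((1, 1, 1, 1, 1),)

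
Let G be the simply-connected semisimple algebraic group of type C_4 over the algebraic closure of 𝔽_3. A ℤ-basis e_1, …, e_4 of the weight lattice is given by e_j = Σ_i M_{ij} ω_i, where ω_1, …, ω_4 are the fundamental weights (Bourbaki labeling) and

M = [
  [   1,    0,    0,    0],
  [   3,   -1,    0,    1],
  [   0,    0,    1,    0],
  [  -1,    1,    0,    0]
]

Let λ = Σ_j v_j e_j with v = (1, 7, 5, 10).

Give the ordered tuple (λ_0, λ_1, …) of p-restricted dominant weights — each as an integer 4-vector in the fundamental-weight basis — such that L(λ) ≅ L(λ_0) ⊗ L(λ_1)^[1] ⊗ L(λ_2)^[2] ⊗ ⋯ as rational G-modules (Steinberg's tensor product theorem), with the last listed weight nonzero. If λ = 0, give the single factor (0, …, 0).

In the fundamental-weight basis, λ has coordinates c = M·v (v = (1, 7, 5, 10)):
  c_1 = 1*1 + 0*7 + 0*5 + 0*10 = 1
  c_2 = 3*1 + -1*7 + 0*5 + 1*10 = 6
  c_3 = 0*1 + 0*7 + 1*5 + 0*10 = 5
  c_4 = -1*1 + 1*7 + 0*5 + 0*10 = 6
p = 3; digits c_i = Σ_j d_{ij}·3^j, 0 ≤ d_{ij} < 3:
  c_1 = 1 = 1·3^0
  c_2 = 6 = 0·3^0 + 2·3^1
  c_3 = 5 = 2·3^0 + 1·3^1
  c_4 = 6 = 0·3^0 + 2·3^1
Factor λ_0 = (1, 0, 2, 0)
Factor λ_1 = (0, 2, 1, 2)

((1, 0, 2, 0), (0, 2, 1, 2))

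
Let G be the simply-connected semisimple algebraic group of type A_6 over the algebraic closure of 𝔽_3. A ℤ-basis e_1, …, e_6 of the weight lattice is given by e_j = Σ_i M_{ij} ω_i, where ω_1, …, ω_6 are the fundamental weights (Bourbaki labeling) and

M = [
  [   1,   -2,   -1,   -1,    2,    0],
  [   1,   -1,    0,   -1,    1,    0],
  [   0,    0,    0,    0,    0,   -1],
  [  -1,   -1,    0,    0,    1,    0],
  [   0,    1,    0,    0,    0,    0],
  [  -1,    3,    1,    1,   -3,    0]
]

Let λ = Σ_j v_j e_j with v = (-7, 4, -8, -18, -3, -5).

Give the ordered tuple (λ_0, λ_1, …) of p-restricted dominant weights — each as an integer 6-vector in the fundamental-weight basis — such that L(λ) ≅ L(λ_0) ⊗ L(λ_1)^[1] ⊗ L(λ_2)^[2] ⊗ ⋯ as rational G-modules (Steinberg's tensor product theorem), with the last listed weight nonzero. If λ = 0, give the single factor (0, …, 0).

ω-coordinates c = M·v, v = (-7, 4, -8, -18, -3, -5):
  c_1 = (1)·(-7) + (-2)·(4) + (-1)·(-8) + (-1)·(-18) + (2)·(-3) + (0)·(-5) = 5
  c_2 = (1)·(-7) + (-1)·(4) + (0)·(-8) + (-1)·(-18) + (1)·(-3) + (0)·(-5) = 4
  c_3 = (0)·(-7) + 0·4 + (0)·(-8) + (0)·(-18) + (0)·(-3) + (-1)·(-5) = 5
  c_4 = (-1)·(-7) + (-1)·(4) + (0)·(-8) + (0)·(-18) + (1)·(-3) + (0)·(-5) = 0
  c_5 = (0)·(-7) + 1·4 + (0)·(-8) + (0)·(-18) + (0)·(-3) + (0)·(-5) = 4
  c_6 = (-1)·(-7) + 3·4 + (1)·(-8) + (1)·(-18) + (-3)·(-3) + (0)·(-5) = 2
Writing each c_i in base p = 3:
  c_1 = 5 = 2·3^0 + 1·3^1
  c_2 = 4 = 1·3^0 + 1·3^1
  c_3 = 5 = 2·3^0 + 1·3^1
  c_4 = 0
  c_5 = 4 = 1·3^0 + 1·3^1
  c_6 = 2 = 2·3^0
λ_0 = (2, 1, 2, 0, 1, 2)
λ_1 = (1, 1, 1, 0, 1, 0)

((2, 1, 2, 0, 1, 2), (1, 1, 1, 0, 1, 0))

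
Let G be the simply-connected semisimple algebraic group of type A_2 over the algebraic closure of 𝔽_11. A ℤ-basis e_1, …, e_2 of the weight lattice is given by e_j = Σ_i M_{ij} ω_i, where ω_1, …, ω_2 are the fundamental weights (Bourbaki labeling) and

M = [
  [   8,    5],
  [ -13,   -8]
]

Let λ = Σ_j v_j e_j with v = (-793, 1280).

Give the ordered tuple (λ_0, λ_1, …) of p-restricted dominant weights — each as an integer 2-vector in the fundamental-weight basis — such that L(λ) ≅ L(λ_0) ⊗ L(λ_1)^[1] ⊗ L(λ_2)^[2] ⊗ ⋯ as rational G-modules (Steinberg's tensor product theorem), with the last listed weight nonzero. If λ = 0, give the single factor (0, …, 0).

Change of basis e → ω: c = M·v where v = (-793, 1280):
  c_1 = (8)·(-793) + 5·1280 = 56
  c_2 = (-13)·(-793) + (-8)·(1280) = 69
Writing each c_i in base p = 11:
  c_1 = 56 = 1·11^0 + 5·11^1
  c_2 = 69 = 3·11^0 + 6·11^1
p-restricted factor λ_0 = (1, 3)
p-restricted factor λ_1 = (5, 6)

((1, 3), (5, 6))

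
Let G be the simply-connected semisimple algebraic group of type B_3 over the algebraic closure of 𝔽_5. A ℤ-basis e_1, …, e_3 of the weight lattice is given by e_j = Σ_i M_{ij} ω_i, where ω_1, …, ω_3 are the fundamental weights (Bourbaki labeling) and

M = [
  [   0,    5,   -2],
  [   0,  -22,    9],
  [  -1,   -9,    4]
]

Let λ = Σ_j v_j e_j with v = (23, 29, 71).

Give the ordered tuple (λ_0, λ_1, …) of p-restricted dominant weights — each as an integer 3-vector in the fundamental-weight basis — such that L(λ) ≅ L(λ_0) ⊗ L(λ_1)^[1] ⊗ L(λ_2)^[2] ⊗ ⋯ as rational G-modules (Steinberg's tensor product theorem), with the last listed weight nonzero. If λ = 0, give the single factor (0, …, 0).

((3, 1, 0),)

In the fundamental-weight basis, λ has coordinates c = M·v (v = (23, 29, 71)):
  c_1 = 0·23 + 5·29 + (-2)·(71) = 3
  c_2 = 0·23 + (-22)·(29) + 9·71 = 1
  c_3 = (-1)·(23) + (-9)·(29) + 4·71 = 0
Writing each c_i in base p = 5:
  c_1 = 3 = 3·5^0
  c_2 = 1 = 1·5^0
  c_3 = 0
λ_0 = (3, 1, 0)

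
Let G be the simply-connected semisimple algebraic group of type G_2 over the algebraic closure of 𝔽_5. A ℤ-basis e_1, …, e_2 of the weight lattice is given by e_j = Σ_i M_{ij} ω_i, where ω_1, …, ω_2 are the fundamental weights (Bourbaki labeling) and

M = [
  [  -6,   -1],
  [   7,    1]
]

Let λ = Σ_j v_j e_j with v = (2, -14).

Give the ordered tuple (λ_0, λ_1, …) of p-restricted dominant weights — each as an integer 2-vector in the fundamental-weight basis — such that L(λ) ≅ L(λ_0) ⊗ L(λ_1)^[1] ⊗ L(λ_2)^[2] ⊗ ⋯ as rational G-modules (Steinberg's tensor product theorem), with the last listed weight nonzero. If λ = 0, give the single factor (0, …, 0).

((2, 0),)

Converting to the ω-basis (c_i = row i of M dotted with v = (2, -14)):
  c_1 = (-6)·(2) + (-1)·(-14) = 2
  c_2 = (7)·(2) + (1)·(-14) = 0
p = 5; digits c_i = Σ_j d_{ij}·5^j, 0 ≤ d_{ij} < 5:
  c_1 = 2 = 2·5^0
  c_2 = 0
p-restricted factor λ_0 = (2, 0)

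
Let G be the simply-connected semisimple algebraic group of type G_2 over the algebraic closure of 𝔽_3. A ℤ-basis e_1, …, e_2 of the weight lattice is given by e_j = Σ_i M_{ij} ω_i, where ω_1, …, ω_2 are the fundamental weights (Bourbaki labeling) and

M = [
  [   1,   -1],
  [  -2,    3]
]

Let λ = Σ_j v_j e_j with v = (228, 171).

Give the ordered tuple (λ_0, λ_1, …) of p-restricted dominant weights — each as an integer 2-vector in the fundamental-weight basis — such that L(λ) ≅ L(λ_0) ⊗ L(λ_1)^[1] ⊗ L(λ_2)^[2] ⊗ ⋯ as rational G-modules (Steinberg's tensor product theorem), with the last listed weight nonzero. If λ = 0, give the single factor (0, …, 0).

((0, 0), (1, 1), (0, 0), (2, 2))

In the fundamental-weight basis, λ has coordinates c = M·v (v = (228, 171)):
  c_1 = (1)·(228) + (-1)·(171) = 57
  c_2 = (-2)·(228) + (3)·(171) = 57
Base-3 expansion of each c_i:
  c_1 = 57 = 0·3^0 + 1·3^1 + 0·3^2 + 2·3^3
  c_2 = 57 = 0·3^0 + 1·3^1 + 0·3^2 + 2·3^3
p-restricted factor λ_0 = (0, 0)
p-restricted factor λ_1 = (1, 1)
p-restricted factor λ_2 = (0, 0)
p-restricted factor λ_3 = (2, 2)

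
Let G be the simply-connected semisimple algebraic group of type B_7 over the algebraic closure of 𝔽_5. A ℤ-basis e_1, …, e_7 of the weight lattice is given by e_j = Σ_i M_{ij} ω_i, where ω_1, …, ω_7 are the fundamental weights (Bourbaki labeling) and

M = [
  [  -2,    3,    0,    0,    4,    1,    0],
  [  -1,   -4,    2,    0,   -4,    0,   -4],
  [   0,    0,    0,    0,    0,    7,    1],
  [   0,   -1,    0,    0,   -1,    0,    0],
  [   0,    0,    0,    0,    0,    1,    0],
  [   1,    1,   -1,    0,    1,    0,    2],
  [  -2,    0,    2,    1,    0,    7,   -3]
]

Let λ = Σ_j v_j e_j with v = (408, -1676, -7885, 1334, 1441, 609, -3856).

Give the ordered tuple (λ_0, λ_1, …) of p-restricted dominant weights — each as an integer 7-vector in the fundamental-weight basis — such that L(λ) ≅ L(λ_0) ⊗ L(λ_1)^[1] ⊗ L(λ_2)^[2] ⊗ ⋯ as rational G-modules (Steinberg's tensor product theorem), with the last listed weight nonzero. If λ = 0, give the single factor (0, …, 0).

((4, 1, 2, 0, 4, 1, 4), (0, 2, 1, 2, 1, 4, 0), (1, 2, 1, 4, 4, 3, 3), (4, 1, 3, 1, 4, 2, 4))

Change of basis e → ω: c = M·v where v = (408, -1676, -7885, 1334, 1441, 609, -3856):
  c_1 = (-2)·(408) + (3)·(-1676) + (0)·(-7885) + (0)·(1334) + (4)·(1441) + (1)·(609) + (0)·(-3856) = 529
  c_2 = (-1)·(408) + (-4)·(-1676) + (2)·(-7885) + (0)·(1334) + (-4)·(1441) + (0)·(609) + (-4)·(-3856) = 186
  c_3 = (0)·(408) + (0)·(-1676) + (0)·(-7885) + (0)·(1334) + (0)·(1441) + (7)·(609) + (1)·(-3856) = 407
  c_4 = (0)·(408) + (-1)·(-1676) + (0)·(-7885) + (0)·(1334) + (-1)·(1441) + (0)·(609) + (0)·(-3856) = 235
  c_5 = (0)·(408) + (0)·(-1676) + (0)·(-7885) + (0)·(1334) + (0)·(1441) + (1)·(609) + (0)·(-3856) = 609
  c_6 = (1)·(408) + (1)·(-1676) + (-1)·(-7885) + (0)·(1334) + (1)·(1441) + (0)·(609) + (2)·(-3856) = 346
  c_7 = (-2)·(408) + (0)·(-1676) + (2)·(-7885) + (1)·(1334) + (0)·(1441) + (7)·(609) + (-3)·(-3856) = 579
Writing each c_i in base p = 5:
  c_1 = 529 = 4·5^0 + 0·5^1 + 1·5^2 + 4·5^3
  c_2 = 186 = 1·5^0 + 2·5^1 + 2·5^2 + 1·5^3
  c_3 = 407 = 2·5^0 + 1·5^1 + 1·5^2 + 3·5^3
  c_4 = 235 = 0·5^0 + 2·5^1 + 4·5^2 + 1·5^3
  c_5 = 609 = 4·5^0 + 1·5^1 + 4·5^2 + 4·5^3
  c_6 = 346 = 1·5^0 + 4·5^1 + 3·5^2 + 2·5^3
  c_7 = 579 = 4·5^0 + 0·5^1 + 3·5^2 + 4·5^3
p-restricted factor λ_0 = (4, 1, 2, 0, 4, 1, 4)
p-restricted factor λ_1 = (0, 2, 1, 2, 1, 4, 0)
p-restricted factor λ_2 = (1, 2, 1, 4, 4, 3, 3)
p-restricted factor λ_3 = (4, 1, 3, 1, 4, 2, 4)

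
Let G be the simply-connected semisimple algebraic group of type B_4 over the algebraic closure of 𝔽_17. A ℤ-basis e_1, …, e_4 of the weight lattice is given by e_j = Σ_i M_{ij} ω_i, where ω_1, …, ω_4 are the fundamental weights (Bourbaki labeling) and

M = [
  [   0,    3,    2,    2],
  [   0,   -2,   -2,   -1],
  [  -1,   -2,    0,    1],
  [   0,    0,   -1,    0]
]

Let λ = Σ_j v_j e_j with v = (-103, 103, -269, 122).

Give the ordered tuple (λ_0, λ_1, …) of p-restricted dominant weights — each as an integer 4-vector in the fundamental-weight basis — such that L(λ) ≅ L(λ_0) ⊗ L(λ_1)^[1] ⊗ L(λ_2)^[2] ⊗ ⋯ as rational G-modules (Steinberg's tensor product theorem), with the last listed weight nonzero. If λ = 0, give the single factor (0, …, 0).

Compute c_i = Σ_j M_{ij} v_j with v = (-103, 103, -269, 122):
  c_1 = (0)·(-103) + (3)·(103) + (2)·(-269) + (2)·(122) = 15
  c_2 = (0)·(-103) + (-2)·(103) + (-2)·(-269) + (-1)·(122) = 210
  c_3 = (-1)·(-103) + (-2)·(103) + (0)·(-269) + (1)·(122) = 19
  c_4 = (0)·(-103) + (0)·(103) + (-1)·(-269) + (0)·(122) = 269
p = 17; digits c_i = Σ_j d_{ij}·17^j, 0 ≤ d_{ij} < 17:
  c_1 = 15 = 15·17^0
  c_2 = 210 = 6·17^0 + 12·17^1
  c_3 = 19 = 2·17^0 + 1·17^1
  c_4 = 269 = 14·17^0 + 15·17^1
p-restricted factor λ_0 = (15, 6, 2, 14)
p-restricted factor λ_1 = (0, 12, 1, 15)

((15, 6, 2, 14), (0, 12, 1, 15))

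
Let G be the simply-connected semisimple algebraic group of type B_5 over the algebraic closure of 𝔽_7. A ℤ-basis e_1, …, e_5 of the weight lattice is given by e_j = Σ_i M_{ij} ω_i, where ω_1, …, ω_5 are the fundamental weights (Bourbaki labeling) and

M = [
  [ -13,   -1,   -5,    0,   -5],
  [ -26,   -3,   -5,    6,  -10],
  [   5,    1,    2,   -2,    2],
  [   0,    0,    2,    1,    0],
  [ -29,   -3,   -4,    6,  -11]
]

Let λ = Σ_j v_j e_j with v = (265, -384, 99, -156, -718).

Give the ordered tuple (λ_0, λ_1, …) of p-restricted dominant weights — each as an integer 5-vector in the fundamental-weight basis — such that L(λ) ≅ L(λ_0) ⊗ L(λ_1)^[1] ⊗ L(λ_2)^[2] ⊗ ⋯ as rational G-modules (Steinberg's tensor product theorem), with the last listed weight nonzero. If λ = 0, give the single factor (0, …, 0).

Compute c_i = Σ_j M_{ij} v_j with v = (265, -384, 99, -156, -718):
  c_1 = -13*265 + -1*-384 + -5*99 + 0*-156 + -5*-718 = 34
  c_2 = -26*265 + -3*-384 + -5*99 + 6*-156 + -10*-718 = 11
  c_3 = 5*265 + 1*-384 + 2*99 + -2*-156 + 2*-718 = 15
  c_4 = 0*265 + 0*-384 + 2*99 + 1*-156 + 0*-718 = 42
  c_5 = -29*265 + -3*-384 + -4*99 + 6*-156 + -11*-718 = 33
Base-7 expansion of each c_i:
  c_1 = 34 = 6·7^0 + 4·7^1
  c_2 = 11 = 4·7^0 + 1·7^1
  c_3 = 15 = 1·7^0 + 2·7^1
  c_4 = 42 = 0·7^0 + 6·7^1
  c_5 = 33 = 5·7^0 + 4·7^1
λ_0 = (6, 4, 1, 0, 5)
λ_1 = (4, 1, 2, 6, 4)

((6, 4, 1, 0, 5), (4, 1, 2, 6, 4))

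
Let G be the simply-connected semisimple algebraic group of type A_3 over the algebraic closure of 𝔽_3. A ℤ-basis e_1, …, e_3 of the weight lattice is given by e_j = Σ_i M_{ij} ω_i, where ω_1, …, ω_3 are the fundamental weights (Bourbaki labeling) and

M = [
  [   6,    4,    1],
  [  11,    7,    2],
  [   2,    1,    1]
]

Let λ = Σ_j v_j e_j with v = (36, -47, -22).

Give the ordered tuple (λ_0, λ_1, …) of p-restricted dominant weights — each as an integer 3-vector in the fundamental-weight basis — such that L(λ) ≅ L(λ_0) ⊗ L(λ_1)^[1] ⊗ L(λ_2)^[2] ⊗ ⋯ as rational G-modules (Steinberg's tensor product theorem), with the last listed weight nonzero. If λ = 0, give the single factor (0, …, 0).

((0, 2, 0), (2, 1, 1), (0, 2, 0))

Change of basis e → ω: c = M·v where v = (36, -47, -22):
  c_1 = 6·36 + (4)·(-47) + (1)·(-22) = 6
  c_2 = 11·36 + (7)·(-47) + (2)·(-22) = 23
  c_3 = 2·36 + (1)·(-47) + (1)·(-22) = 3
Expand coordinatewise in base 3:
  c_1 = 6 = 0·3^0 + 2·3^1
  c_2 = 23 = 2·3^0 + 1·3^1 + 2·3^2
  c_3 = 3 = 0·3^0 + 1·3^1
λ_0 = (0, 2, 0)
λ_1 = (2, 1, 1)
λ_2 = (0, 2, 0)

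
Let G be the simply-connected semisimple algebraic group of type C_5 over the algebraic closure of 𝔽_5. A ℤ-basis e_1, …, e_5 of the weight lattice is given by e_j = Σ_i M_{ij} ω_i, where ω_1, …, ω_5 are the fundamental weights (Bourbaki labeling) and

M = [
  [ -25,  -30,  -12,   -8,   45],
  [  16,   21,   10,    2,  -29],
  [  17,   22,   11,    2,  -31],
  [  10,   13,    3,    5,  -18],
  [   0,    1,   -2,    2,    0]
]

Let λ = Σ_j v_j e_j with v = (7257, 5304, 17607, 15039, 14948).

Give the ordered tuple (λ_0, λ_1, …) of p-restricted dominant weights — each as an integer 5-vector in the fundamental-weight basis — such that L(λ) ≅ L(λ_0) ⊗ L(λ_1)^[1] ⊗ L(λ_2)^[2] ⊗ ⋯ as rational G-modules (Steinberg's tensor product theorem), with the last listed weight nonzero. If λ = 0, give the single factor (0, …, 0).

Change of basis e → ω: c = M·v where v = (7257, 5304, 17607, 15039, 14948):
  c_1 = (-25)·(7257) + (-30)·(5304) + (-12)·(17607) + (-8)·(15039) + 45·14948 = 519
  c_2 = 16·7257 + 21·5304 + 10·17607 + 2·15039 + (-29)·(14948) = 152
  c_3 = 17·7257 + 22·5304 + 11·17607 + 2·15039 + (-31)·(14948) = 424
  c_4 = 10·7257 + 13·5304 + 3·17607 + 5·15039 + (-18)·(14948) = 474
  c_5 = 0·7257 + 1·5304 + (-2)·(17607) + 2·15039 + 0·14948 = 168
Expand coordinatewise in base 5:
  c_1 = 519 = 4·5^0 + 3·5^1 + 0·5^2 + 4·5^3
  c_2 = 152 = 2·5^0 + 0·5^1 + 1·5^2 + 1·5^3
  c_3 = 424 = 4·5^0 + 4·5^1 + 1·5^2 + 3·5^3
  c_4 = 474 = 4·5^0 + 4·5^1 + 3·5^2 + 3·5^3
  c_5 = 168 = 3·5^0 + 3·5^1 + 1·5^2 + 1·5^3
Factor λ_0 = (4, 2, 4, 4, 3)
Factor λ_1 = (3, 0, 4, 4, 3)
Factor λ_2 = (0, 1, 1, 3, 1)
Factor λ_3 = (4, 1, 3, 3, 1)

((4, 2, 4, 4, 3), (3, 0, 4, 4, 3), (0, 1, 1, 3, 1), (4, 1, 3, 3, 1))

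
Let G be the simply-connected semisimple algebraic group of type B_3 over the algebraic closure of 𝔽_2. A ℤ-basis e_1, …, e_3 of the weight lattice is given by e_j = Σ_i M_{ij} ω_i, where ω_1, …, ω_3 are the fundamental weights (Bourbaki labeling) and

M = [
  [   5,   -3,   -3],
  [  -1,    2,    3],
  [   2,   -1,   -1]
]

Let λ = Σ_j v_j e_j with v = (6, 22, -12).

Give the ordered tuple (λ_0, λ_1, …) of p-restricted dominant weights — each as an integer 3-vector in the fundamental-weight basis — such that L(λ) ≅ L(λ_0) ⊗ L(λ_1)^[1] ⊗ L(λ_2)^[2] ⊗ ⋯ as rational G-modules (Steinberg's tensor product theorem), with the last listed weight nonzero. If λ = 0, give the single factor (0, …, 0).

In the fundamental-weight basis, λ has coordinates c = M·v (v = (6, 22, -12)):
  c_1 = 5·6 + (-3)·(22) + (-3)·(-12) = 0
  c_2 = (-1)·(6) + 2·22 + (3)·(-12) = 2
  c_3 = 2·6 + (-1)·(22) + (-1)·(-12) = 2
p = 2; digits c_i = Σ_j d_{ij}·2^j, 0 ≤ d_{ij} < 2:
  c_1 = 0
  c_2 = 2 = 0·2^0 + 1·2^1
  c_3 = 2 = 0·2^0 + 1·2^1
Factor λ_0 = (0, 0, 0)
Factor λ_1 = (0, 1, 1)

((0, 0, 0), (0, 1, 1))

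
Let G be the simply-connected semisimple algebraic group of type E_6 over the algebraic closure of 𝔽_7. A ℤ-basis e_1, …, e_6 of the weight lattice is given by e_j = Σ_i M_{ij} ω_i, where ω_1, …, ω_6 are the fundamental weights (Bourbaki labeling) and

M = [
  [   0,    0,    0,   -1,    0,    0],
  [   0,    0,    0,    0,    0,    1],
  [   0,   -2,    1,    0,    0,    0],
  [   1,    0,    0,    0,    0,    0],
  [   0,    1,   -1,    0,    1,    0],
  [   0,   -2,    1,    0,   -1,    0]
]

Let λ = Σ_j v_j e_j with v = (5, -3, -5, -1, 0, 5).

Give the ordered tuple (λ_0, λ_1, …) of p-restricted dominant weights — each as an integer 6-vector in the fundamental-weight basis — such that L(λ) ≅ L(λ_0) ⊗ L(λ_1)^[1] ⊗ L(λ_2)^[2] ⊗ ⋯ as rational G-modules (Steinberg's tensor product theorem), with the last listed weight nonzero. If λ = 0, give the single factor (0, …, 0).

((1, 5, 1, 5, 2, 1),)

Converting to the ω-basis (c_i = row i of M dotted with v = (5, -3, -5, -1, 0, 5)):
  c_1 = 0·5 + (0)·(-3) + (0)·(-5) + (-1)·(-1) + 0·0 + 0·5 = 1
  c_2 = 0·5 + (0)·(-3) + (0)·(-5) + (0)·(-1) + 0·0 + 1·5 = 5
  c_3 = 0·5 + (-2)·(-3) + (1)·(-5) + (0)·(-1) + 0·0 + 0·5 = 1
  c_4 = 1·5 + (0)·(-3) + (0)·(-5) + (0)·(-1) + 0·0 + 0·5 = 5
  c_5 = 0·5 + (1)·(-3) + (-1)·(-5) + (0)·(-1) + 1·0 + 0·5 = 2
  c_6 = 0·5 + (-2)·(-3) + (1)·(-5) + (0)·(-1) + (-1)·(0) + 0·5 = 1
Expand coordinatewise in base 7:
  c_1 = 1 = 1·7^0
  c_2 = 5 = 5·7^0
  c_3 = 1 = 1·7^0
  c_4 = 5 = 5·7^0
  c_5 = 2 = 2·7^0
  c_6 = 1 = 1·7^0
Factor λ_0 = (1, 5, 1, 5, 2, 1)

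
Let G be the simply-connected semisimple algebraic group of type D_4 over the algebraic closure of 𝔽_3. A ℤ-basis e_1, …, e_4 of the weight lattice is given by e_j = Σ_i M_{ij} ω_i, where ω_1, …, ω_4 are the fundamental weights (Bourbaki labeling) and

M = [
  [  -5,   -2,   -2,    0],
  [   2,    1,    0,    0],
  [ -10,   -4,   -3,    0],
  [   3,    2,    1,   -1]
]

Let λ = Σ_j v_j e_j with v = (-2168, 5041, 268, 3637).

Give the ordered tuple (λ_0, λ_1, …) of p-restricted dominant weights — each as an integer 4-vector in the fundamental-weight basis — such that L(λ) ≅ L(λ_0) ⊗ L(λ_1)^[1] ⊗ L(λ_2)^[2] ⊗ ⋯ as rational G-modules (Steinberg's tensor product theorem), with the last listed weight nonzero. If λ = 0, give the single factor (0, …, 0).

((0, 0, 1, 2), (2, 1, 0, 0), (0, 0, 1, 2), (2, 2, 2, 1), (2, 2, 2, 2), (0, 2, 2, 0))

Compute c_i = Σ_j M_{ij} v_j with v = (-2168, 5041, 268, 3637):
  c_1 = -5*-2168 + -2*5041 + -2*268 + 0*3637 = 222
  c_2 = 2*-2168 + 1*5041 + 0*268 + 0*3637 = 705
  c_3 = -10*-2168 + -4*5041 + -3*268 + 0*3637 = 712
  c_4 = 3*-2168 + 2*5041 + 1*268 + -1*3637 = 209
Expand coordinatewise in base 3:
  c_1 = 222 = 0·3^0 + 2·3^1 + 0·3^2 + 2·3^3 + 2·3^4
  c_2 = 705 = 0·3^0 + 1·3^1 + 0·3^2 + 2·3^3 + 2·3^4 + 2·3^5
  c_3 = 712 = 1·3^0 + 0·3^1 + 1·3^2 + 2·3^3 + 2·3^4 + 2·3^5
  c_4 = 209 = 2·3^0 + 0·3^1 + 2·3^2 + 1·3^3 + 2·3^4
Factor λ_0 = (0, 0, 1, 2)
Factor λ_1 = (2, 1, 0, 0)
Factor λ_2 = (0, 0, 1, 2)
Factor λ_3 = (2, 2, 2, 1)
Factor λ_4 = (2, 2, 2, 2)
Factor λ_5 = (0, 2, 2, 0)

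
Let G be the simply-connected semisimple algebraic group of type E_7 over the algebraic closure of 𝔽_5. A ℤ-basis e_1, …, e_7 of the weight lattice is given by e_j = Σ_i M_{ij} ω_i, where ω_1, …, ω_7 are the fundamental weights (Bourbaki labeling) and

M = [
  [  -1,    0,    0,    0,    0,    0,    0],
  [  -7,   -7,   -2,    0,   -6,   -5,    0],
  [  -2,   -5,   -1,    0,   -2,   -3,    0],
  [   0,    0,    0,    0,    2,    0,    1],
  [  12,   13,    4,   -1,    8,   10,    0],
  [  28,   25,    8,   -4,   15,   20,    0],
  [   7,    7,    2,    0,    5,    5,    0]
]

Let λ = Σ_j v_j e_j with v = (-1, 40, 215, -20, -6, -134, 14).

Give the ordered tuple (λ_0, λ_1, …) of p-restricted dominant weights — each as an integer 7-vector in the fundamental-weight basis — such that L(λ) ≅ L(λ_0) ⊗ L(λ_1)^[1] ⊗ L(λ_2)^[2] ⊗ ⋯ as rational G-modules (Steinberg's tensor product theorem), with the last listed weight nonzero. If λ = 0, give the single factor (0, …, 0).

Compute c_i = Σ_j M_{ij} v_j with v = (-1, 40, 215, -20, -6, -134, 14):
  c_1 = (-1)·(-1) + 0·40 + 0·215 + (0)·(-20) + (0)·(-6) + (0)·(-134) + 0·14 = 1
  c_2 = (-7)·(-1) + (-7)·(40) + (-2)·(215) + (0)·(-20) + (-6)·(-6) + (-5)·(-134) + 0·14 = 3
  c_3 = (-2)·(-1) + (-5)·(40) + (-1)·(215) + (0)·(-20) + (-2)·(-6) + (-3)·(-134) + 0·14 = 1
  c_4 = (0)·(-1) + 0·40 + 0·215 + (0)·(-20) + (2)·(-6) + (0)·(-134) + 1·14 = 2
  c_5 = (12)·(-1) + 13·40 + 4·215 + (-1)·(-20) + (8)·(-6) + (10)·(-134) + 0·14 = 0
  c_6 = (28)·(-1) + 25·40 + 8·215 + (-4)·(-20) + (15)·(-6) + (20)·(-134) + 0·14 = 2
  c_7 = (7)·(-1) + 7·40 + 2·215 + (0)·(-20) + (5)·(-6) + (5)·(-134) + 0·14 = 3
Writing each c_i in base p = 5:
  c_1 = 1 = 1·5^0
  c_2 = 3 = 3·5^0
  c_3 = 1 = 1·5^0
  c_4 = 2 = 2·5^0
  c_5 = 0
  c_6 = 2 = 2·5^0
  c_7 = 3 = 3·5^0
Factor λ_0 = (1, 3, 1, 2, 0, 2, 3)

((1, 3, 1, 2, 0, 2, 3),)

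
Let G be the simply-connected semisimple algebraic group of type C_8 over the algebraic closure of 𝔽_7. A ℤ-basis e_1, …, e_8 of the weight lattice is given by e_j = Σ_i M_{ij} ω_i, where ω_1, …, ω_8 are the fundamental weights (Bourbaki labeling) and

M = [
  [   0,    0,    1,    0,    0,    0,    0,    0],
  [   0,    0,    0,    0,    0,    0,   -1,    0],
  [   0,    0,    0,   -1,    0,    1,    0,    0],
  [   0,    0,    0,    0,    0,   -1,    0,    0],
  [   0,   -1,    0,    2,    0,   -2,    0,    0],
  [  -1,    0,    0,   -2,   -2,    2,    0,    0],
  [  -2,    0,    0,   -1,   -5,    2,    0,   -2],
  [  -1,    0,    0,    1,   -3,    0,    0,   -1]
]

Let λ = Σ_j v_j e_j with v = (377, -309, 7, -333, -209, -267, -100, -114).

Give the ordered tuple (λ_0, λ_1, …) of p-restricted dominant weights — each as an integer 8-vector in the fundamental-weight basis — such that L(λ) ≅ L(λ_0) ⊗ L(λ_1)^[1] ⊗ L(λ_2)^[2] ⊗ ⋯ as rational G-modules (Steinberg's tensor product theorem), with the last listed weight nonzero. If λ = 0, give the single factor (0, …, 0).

((0, 2, 3, 1, 2, 5, 3, 3), (1, 0, 2, 3, 4, 3, 3, 4), (0, 2, 1, 5, 3, 3, 6, 0))

In the fundamental-weight basis, λ has coordinates c = M·v (v = (377, -309, 7, -333, -209, -267, -100, -114)):
  c_1 = (0)·(377) + (0)·(-309) + (1)·(7) + (0)·(-333) + (0)·(-209) + (0)·(-267) + (0)·(-100) + (0)·(-114) = 7
  c_2 = (0)·(377) + (0)·(-309) + (0)·(7) + (0)·(-333) + (0)·(-209) + (0)·(-267) + (-1)·(-100) + (0)·(-114) = 100
  c_3 = (0)·(377) + (0)·(-309) + (0)·(7) + (-1)·(-333) + (0)·(-209) + (1)·(-267) + (0)·(-100) + (0)·(-114) = 66
  c_4 = (0)·(377) + (0)·(-309) + (0)·(7) + (0)·(-333) + (0)·(-209) + (-1)·(-267) + (0)·(-100) + (0)·(-114) = 267
  c_5 = (0)·(377) + (-1)·(-309) + (0)·(7) + (2)·(-333) + (0)·(-209) + (-2)·(-267) + (0)·(-100) + (0)·(-114) = 177
  c_6 = (-1)·(377) + (0)·(-309) + (0)·(7) + (-2)·(-333) + (-2)·(-209) + (2)·(-267) + (0)·(-100) + (0)·(-114) = 173
  c_7 = (-2)·(377) + (0)·(-309) + (0)·(7) + (-1)·(-333) + (-5)·(-209) + (2)·(-267) + (0)·(-100) + (-2)·(-114) = 318
  c_8 = (-1)·(377) + (0)·(-309) + (0)·(7) + (1)·(-333) + (-3)·(-209) + (0)·(-267) + (0)·(-100) + (-1)·(-114) = 31
Writing each c_i in base p = 7:
  c_1 = 7 = 0·7^0 + 1·7^1
  c_2 = 100 = 2·7^0 + 0·7^1 + 2·7^2
  c_3 = 66 = 3·7^0 + 2·7^1 + 1·7^2
  c_4 = 267 = 1·7^0 + 3·7^1 + 5·7^2
  c_5 = 177 = 2·7^0 + 4·7^1 + 3·7^2
  c_6 = 173 = 5·7^0 + 3·7^1 + 3·7^2
  c_7 = 318 = 3·7^0 + 3·7^1 + 6·7^2
  c_8 = 31 = 3·7^0 + 4·7^1
p-restricted factor λ_0 = (0, 2, 3, 1, 2, 5, 3, 3)
p-restricted factor λ_1 = (1, 0, 2, 3, 4, 3, 3, 4)
p-restricted factor λ_2 = (0, 2, 1, 5, 3, 3, 6, 0)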